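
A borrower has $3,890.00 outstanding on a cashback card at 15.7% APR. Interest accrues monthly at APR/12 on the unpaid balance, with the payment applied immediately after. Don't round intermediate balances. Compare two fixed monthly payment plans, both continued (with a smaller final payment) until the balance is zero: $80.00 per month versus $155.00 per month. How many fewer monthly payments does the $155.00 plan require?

47 fewer payments

Monthly rate r = 15.7%/12 = 1.30833% = 0.0130833.
At $80.00/mo: n = ⌈−ln(1 − rB₀/P)/ln(1+r)⌉ = 78 payments (last $62.89); total interest = total paid − $3,890.00 = $2,332.89.
At $155.00/mo: 31 payments (last $96.38); total interest $856.38.
Payments saved = 78 − 31 = 47.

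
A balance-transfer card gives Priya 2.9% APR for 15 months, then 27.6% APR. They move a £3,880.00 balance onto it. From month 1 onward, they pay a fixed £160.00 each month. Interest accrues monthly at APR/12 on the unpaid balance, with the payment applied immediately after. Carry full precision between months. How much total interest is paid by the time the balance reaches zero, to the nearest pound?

£336

Promo months 1–15 at r₀ = 2.9%/12 = 0.00241667; months 16+ at r₁ = 27.6%/12 = 0.023.
After month 15: iterate B ← B·(1+r₀) − £160.00 for 15 months → £1,582.03.
Then at r₁ with £160.00/mo: n₂ = −ln(1 − r₁·B/P)/ln(1+r₁) ≈ 11.35 → 12 more payments.
Total paid = 26·£160.00 + £55.86 = £4,215.86; interest = £4,215.86 − £3,880.00 = £335.86.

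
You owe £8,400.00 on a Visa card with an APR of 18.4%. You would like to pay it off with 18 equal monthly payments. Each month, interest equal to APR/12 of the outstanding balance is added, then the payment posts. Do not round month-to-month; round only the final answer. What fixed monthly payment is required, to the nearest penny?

Monthly rate r = 18.4%/12 = 1.53333% = 0.0153333.
Level-payment amortization: P = B₀·r / (1 − (1+r)^(−n)) = 8400.00·0.0153333 / (1 − 1.01533^(−18)).
Denominator 1 − (1+r)^(−18) = 0.239595982.
P = 128.8 / 0.239595982 ≈ 537.57.

£537.57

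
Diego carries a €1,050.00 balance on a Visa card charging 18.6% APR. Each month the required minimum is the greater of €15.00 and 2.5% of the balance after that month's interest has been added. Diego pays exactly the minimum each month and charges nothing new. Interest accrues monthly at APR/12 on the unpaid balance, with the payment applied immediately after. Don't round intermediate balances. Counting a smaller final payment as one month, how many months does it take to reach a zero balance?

120 months

Monthly rate r = 18.6%/12 = 1.55% = 0.0155.
While 2.5% of the post-interest balance exceeds €15.00, each month B ← (B·(1+r))·(1 − 0.025), i.e. B shrinks by the factor (1+r)·0.975 = 0.99011.
This holds for months 1–58. Entering month 59 the balance is €590.06; 2.5% of the post-interest balance is now below €15.00, so the flat €15.00 minimum applies from here.
From month 59 a fixed €15.00 at rate r clears €590.06 in 62 more payments. Total: 58 + 62 = 120 months.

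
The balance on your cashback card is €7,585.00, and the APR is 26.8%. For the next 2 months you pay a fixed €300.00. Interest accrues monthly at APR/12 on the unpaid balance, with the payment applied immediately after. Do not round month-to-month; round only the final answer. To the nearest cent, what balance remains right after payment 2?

€7,320.88

Monthly rate r = 26.8%/12 = 2.23333% = 0.0223333.
Each month: B ← B·(1+r) − €300.00.
Month 1: interest €169.40; balance after payment €7,454.40.
Month 2: interest €166.48; balance after payment €7,320.88.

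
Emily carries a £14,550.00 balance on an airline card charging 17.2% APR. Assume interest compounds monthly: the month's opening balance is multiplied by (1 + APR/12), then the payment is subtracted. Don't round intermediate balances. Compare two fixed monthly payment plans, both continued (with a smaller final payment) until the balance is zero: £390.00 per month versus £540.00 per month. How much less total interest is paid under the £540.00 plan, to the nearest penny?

Monthly rate r = 17.2%/12 = 1.43333% = 0.0143333.
At £390.00/mo: n = ⌈−ln(1 − rB₀/P)/ln(1+r)⌉ = 54 payments (last £299.00); total interest = total paid − £14,550.00 = £6,419.00.
At £540.00/mo: 35 payments (last £160.86); total interest £3,970.86.
Interest saved = £6,419.00 − £3,970.86 = £2,448.14.

£2,448.14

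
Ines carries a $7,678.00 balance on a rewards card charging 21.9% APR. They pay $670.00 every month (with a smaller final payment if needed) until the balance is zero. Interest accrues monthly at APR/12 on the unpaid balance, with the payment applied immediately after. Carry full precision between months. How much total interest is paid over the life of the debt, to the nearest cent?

Monthly rate r = 21.9%/12 = 1.825% = 0.01825.
Payoff takes n = ⌈−ln(1 − rB₀/P)/ln(1+r)⌉ = ⌈12.974⌉ = 13 payments; the last is $652.47.
Total paid = 12·$670.00 + $652.47 = $8,692.47.
Total interest = total paid − principal = $8,692.47 − $7,678.00 = $1,014.47.

$1,014.47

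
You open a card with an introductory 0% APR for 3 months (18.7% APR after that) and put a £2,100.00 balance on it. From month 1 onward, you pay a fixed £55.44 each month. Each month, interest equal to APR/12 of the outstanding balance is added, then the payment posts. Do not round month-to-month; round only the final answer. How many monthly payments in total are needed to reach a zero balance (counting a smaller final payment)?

Promo months 1–3 at r₀ = 0%/12 = 0; months 4+ at r₁ = 18.7%/12 = 0.0155833.
After month 3 (no interest yet): B = £2,100.00 − 3·£55.44 = £1,933.68.
Then at r₁ with £55.44/mo: n₂ = −ln(1 − r₁·B/P)/ln(1+r₁) ≈ 50.72 → 51 more payments.

54 payments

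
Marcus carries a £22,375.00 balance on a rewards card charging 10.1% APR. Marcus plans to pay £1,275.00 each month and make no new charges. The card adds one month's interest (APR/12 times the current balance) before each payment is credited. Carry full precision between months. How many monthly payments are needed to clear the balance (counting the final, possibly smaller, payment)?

Monthly rate r = 10.1%/12 = 0.841667% = 0.00841667.
Recurrence: B ← B·(1+r) − £1,275.00.
Month 1: interest £188.32; balance after payment £21,288.32.
Month 2: interest £179.18; balance after payment £20,192.50.
Closed form: n = −ln(1 − rB₀/P)/ln(1+r) = −ln(0.8523)/ln(1.00842) ≈ 19.069, so the balance reaches zero during payment 20.

20 months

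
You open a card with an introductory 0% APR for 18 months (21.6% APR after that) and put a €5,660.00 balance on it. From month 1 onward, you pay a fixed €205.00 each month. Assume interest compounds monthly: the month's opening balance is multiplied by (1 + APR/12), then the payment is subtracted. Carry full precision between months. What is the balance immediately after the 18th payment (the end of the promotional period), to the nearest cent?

€1,970.00

Promo months 1–18 at r₀ = 0%/12 = 0; months 19+ at r₁ = 21.6%/12 = 0.018.
After month 18 (no interest yet): B = €5,660.00 − 18·€205.00 = €1,970.00.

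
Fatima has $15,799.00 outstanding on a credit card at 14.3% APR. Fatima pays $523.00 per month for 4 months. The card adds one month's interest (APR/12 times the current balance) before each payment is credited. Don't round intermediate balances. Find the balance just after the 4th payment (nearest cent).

Monthly rate r = 14.3%/12 = 1.19167% = 0.0119167.
Each month: B ← B·(1+r) − $523.00.
Month 1: interest $188.27; balance after payment $15,464.27.
Month 2: interest $184.28; balance after payment $15,125.55.
Month 3: interest $180.25; balance after payment $14,782.80.
Month 4: interest $176.16; balance after payment $14,435.96.

$14,435.96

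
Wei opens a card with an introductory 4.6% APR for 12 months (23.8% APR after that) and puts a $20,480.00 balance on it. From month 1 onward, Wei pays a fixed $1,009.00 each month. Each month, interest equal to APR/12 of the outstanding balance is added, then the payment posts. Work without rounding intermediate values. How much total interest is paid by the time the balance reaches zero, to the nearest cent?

Promo months 1–12 at r₀ = 4.6%/12 = 0.00383333; months 13+ at r₁ = 23.8%/12 = 0.0198333.
After month 12: iterate B ← B·(1+r₀) − $1,009.00 for 12 months → $9,075.63.
Then at r₁ with $1,009.00/mo: n₂ = −ln(1 − r₁·B/P)/ln(1+r₁) ≈ 10.01 → 11 more payments.
Total paid = 22·$1,009.00 + $5.33 = $22,203.33; interest = $22,203.33 − $20,480.00 = $1,723.33.

$1,723.33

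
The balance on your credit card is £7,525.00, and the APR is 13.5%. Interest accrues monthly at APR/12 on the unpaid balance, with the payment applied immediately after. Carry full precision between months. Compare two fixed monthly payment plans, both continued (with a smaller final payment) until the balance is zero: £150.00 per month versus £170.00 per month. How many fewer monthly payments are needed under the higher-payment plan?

Monthly rate r = 13.5%/12 = 1.125% = 0.01125.
At £150.00/mo: n = ⌈−ln(1 − rB₀/P)/ln(1+r)⌉ = 75 payments (last £42.02); total interest = total paid − £7,525.00 = £3,617.02.
At £170.00/mo: 62 payments (last £101.93); total interest £2,946.93.
Payments saved = 75 − 62 = 13.

13 fewer payments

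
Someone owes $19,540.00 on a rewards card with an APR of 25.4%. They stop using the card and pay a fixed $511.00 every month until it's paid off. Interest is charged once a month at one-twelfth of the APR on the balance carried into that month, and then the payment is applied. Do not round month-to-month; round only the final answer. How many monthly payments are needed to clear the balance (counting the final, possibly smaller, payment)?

Monthly rate r = 25.4%/12 = 2.11667% = 0.0211667.
Recurrence: B ← B·(1+r) − $511.00.
Month 1: interest $413.60; balance after payment $19,442.60.
Month 2: interest $411.53; balance after payment $19,343.13.
Closed form: n = −ln(1 − rB₀/P)/ln(1+r) = −ln(0.19061)/ln(1.02117) ≈ 79.133, so the balance reaches zero during payment 80.

80 payments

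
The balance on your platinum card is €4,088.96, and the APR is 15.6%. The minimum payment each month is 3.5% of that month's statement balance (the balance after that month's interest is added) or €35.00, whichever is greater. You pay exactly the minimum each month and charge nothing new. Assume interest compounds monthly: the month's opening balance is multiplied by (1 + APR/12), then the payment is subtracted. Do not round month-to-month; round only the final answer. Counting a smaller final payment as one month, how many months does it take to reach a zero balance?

Monthly rate r = 15.6%/12 = 1.3% = 0.013.
While 3.5% of the post-interest balance exceeds €35.00, each month B ← (B·(1+r))·(1 − 0.035), i.e. B shrinks by the factor (1+r)·0.965 = 0.97754.
This holds for months 1–63. Entering month 64 the balance is €977.75; 3.5% of the post-interest balance is now below €35.00, so the flat €35.00 minimum applies from here.
From month 64 a fixed €35.00 at rate r clears €977.75 in 35 more payments. Total: 63 + 35 = 98 months.

98 months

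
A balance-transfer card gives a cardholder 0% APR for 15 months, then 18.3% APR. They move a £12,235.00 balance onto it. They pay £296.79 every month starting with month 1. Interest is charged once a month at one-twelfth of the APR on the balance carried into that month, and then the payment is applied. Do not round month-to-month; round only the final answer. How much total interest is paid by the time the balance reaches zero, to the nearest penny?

Promo months 1–15 at r₀ = 0%/12 = 0; months 16+ at r₁ = 18.3%/12 = 0.01525.
After month 15 (no interest yet): B = £12,235.00 − 15·£296.79 = £7,783.15.
Then at r₁ with £296.79/mo: n₂ = −ln(1 − r₁·B/P)/ln(1+r₁) ≈ 33.74 → 34 more payments.
Total paid = 48·£296.79 + £220.95 = £14,466.87; interest = £14,466.87 − £12,235.00 = £2,231.87.

£2,231.87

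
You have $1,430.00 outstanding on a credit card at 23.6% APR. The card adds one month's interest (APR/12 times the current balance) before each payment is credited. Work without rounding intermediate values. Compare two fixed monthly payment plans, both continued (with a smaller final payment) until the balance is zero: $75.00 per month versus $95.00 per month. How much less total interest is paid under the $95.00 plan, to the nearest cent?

$97.62

Monthly rate r = 23.6%/12 = 1.96667% = 0.0196667.
At $75.00/mo: n = ⌈−ln(1 − rB₀/P)/ln(1+r)⌉ = 25 payments (last $9.90); total interest = total paid − $1,430.00 = $379.90.
At $95.00/mo: 19 payments (last $2.28); total interest $282.28.
Interest saved = $379.90 − $282.28 = $97.62.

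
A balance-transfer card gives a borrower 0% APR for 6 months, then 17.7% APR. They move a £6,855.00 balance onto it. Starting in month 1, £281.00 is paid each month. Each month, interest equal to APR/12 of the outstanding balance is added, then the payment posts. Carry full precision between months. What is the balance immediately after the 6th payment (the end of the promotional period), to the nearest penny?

Promo months 1–6 at r₀ = 0%/12 = 0; months 7+ at r₁ = 17.7%/12 = 0.01475.
After month 6 (no interest yet): B = £6,855.00 − 6·£281.00 = £5,169.00.

£5,169.00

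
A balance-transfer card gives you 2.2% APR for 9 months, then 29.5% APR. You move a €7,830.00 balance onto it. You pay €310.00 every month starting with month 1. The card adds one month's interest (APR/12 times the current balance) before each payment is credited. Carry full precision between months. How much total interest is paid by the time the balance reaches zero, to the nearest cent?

Promo months 1–9 at r₀ = 2.2%/12 = 0.00183333; months 10+ at r₁ = 29.5%/12 = 0.0245833.
After month 9: iterate B ← B·(1+r₀) − €310.00 for 9 months → €5,149.60.
Then at r₁ with €310.00/mo: n₂ = −ln(1 − r₁·B/P)/ln(1+r₁) ≈ 21.61 → 22 more payments.
Total paid = 30·€310.00 + €190.64 = €9,490.64; interest = €9,490.64 − €7,830.00 = €1,660.64.

€1,660.64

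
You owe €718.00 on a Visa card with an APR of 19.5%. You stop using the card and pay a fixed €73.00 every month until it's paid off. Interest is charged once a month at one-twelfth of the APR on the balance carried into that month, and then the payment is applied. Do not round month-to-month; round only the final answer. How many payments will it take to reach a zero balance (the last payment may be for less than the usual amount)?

11 payments

Monthly rate r = 19.5%/12 = 1.625% = 0.01625.
Recurrence: B ← B·(1+r) − €73.00.
Month 1: interest €11.67; balance after payment €656.67.
Month 2: interest €10.67; balance after payment €594.34.
Closed form: n = −ln(1 − rB₀/P)/ln(1+r) = −ln(0.84017)/ln(1.01625) ≈ 10.804, so the balance reaches zero during payment 11.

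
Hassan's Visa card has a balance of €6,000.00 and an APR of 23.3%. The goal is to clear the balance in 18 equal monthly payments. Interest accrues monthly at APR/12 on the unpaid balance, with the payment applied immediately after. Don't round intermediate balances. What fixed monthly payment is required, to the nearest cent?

Monthly rate r = 23.3%/12 = 1.94167% = 0.0194167.
Level-payment amortization: P = B₀·r / (1 − (1+r)^(−n)) = 6000.00·0.0194167 / (1 − 1.01942^(−18)).
Denominator 1 − (1+r)^(−18) = 0.292593794.
P = 116.5 / 0.292593794 ≈ 398.16.

€398.16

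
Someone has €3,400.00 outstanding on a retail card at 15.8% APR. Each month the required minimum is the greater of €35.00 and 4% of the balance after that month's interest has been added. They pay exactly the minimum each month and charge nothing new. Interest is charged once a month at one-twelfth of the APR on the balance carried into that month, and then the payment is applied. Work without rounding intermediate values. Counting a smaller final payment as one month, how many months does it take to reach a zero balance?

Monthly rate r = 15.8%/12 = 1.31667% = 0.0131667.
While 4% of the post-interest balance exceeds €35.00, each month B ← (B·(1+r))·(1 − 0.04), i.e. B shrinks by the factor (1+r)·0.96 = 0.97264.
This holds for months 1–50. Entering month 51 the balance is €849.35; 4% of the post-interest balance is now below €35.00, so the flat €35.00 minimum applies from here.
From month 51 a fixed €35.00 at rate r clears €849.35 in 30 more payments. Total: 50 + 30 = 80 months.

80 months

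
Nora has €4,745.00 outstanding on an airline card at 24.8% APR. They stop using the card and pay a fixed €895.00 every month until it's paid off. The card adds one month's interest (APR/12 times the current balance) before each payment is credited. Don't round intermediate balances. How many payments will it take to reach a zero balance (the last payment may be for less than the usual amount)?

6 payments

Monthly rate r = 24.8%/12 = 2.06667% = 0.0206667.
Recurrence: B ← B·(1+r) − €895.00.
Month 1: interest €98.06; balance after payment €3,948.06.
Month 2: interest €81.59; balance after payment €3,134.66.
Month 3: interest €64.78; balance after payment €2,304.44.
Month 4: interest €47.63; balance after payment €1,457.06.
Month 5: interest €30.11; balance after payment €592.18.
Month 6: interest €12.24; balance after payment €0.00.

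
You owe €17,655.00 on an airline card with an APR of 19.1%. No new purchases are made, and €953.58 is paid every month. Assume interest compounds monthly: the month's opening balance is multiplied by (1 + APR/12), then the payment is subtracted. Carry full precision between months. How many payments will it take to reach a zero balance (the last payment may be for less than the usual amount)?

Monthly rate r = 19.1%/12 = 1.59167% = 0.0159167.
Recurrence: B ← B·(1+r) − €953.58.
Month 1: interest €281.01; balance after payment €16,982.43.
Month 2: interest €270.30; balance after payment €16,299.15.
Closed form: n = −ln(1 − rB₀/P)/ln(1+r) = −ln(0.70531)/ln(1.01592) ≈ 22.108, so the balance reaches zero during payment 23.

23 payments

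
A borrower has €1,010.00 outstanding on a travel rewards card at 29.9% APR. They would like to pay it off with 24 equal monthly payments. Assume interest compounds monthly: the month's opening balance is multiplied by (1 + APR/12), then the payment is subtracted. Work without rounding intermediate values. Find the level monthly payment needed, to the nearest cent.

€56.42

Monthly rate r = 29.9%/12 = 2.49167% = 0.0249167.
Level-payment amortization: P = B₀·r / (1 − (1+r)^(−n)) = 1010.00·0.0249167 / (1 − 1.02492^(−24)).
Denominator 1 − (1+r)^(−24) = 0.446044768.
P = 25.1658 / 0.446044768 ≈ 56.42.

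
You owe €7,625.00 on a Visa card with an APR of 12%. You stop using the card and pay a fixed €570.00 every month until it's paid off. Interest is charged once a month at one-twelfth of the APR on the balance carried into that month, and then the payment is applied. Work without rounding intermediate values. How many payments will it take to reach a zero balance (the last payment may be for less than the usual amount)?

15 months

Monthly rate r = 12%/12 = 1% = 0.01.
Recurrence: B ← B·(1+r) − €570.00.
Month 1: interest €76.25; balance after payment €7,131.25.
Month 2: interest €71.31; balance after payment €6,632.56.
Closed form: n = −ln(1 − rB₀/P)/ln(1+r) = −ln(0.86623)/ln(1.01) ≈ 14.432, so the balance reaches zero during payment 15.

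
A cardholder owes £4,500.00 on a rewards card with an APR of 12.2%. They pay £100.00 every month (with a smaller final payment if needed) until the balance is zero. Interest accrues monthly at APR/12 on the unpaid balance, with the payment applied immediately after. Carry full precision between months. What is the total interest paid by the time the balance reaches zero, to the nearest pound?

Monthly rate r = 12.2%/12 = 1.01667% = 0.0101667.
Payoff takes n = ⌈−ln(1 − rB₀/P)/ln(1+r)⌉ = ⌈60.459⌉ = 61 payments; the last is £46.07.
Total paid = 60·£100.00 + £46.07 = £6,046.07.
Total interest = total paid − principal = £6,046.07 − £4,500.00 = £1,546.07.

£1,546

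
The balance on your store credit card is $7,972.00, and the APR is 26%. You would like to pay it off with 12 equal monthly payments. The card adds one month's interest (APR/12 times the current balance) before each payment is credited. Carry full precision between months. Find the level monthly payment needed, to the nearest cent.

$761.57

Monthly rate r = 26%/12 = 2.16667% = 0.0216667.
Level-payment amortization: P = B₀·r / (1 − (1+r)^(−n)) = 7972.00·0.0216667 / (1 − 1.02167^(−12)).
Denominator 1 − (1+r)^(−12) = 0.226804513.
P = 172.727 / 0.226804513 ≈ 761.57.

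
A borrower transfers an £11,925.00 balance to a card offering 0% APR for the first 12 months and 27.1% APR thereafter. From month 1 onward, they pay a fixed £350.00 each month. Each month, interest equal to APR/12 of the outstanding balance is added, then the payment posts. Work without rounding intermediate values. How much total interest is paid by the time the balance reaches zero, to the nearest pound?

Promo months 1–12 at r₀ = 0%/12 = 0; months 13+ at r₁ = 27.1%/12 = 0.0225833.
After month 12 (no interest yet): B = £11,925.00 − 12·£350.00 = £7,725.00.
Then at r₁ with £350.00/mo: n₂ = −ln(1 − r₁·B/P)/ln(1+r₁) ≈ 30.90 → 31 more payments.
Total paid = 42·£350.00 + £315.08 = £15,015.08; interest = £15,015.08 − £11,925.00 = £3,090.08.

£3,090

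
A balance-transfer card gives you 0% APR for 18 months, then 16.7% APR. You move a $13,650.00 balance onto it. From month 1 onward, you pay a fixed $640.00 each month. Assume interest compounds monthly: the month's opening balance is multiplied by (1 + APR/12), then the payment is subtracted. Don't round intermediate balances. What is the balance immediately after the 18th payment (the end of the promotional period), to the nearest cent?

$2,130.00

Promo months 1–18 at r₀ = 0%/12 = 0; months 19+ at r₁ = 16.7%/12 = 0.0139167.
After month 18 (no interest yet): B = $13,650.00 − 18·$640.00 = $2,130.00.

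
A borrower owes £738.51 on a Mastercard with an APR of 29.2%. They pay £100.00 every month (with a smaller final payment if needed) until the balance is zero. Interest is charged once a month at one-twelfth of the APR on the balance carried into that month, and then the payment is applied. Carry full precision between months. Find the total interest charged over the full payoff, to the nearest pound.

£86

Monthly rate r = 29.2%/12 = 2.43333% = 0.0243333.
Payoff takes n = ⌈−ln(1 − rB₀/P)/ln(1+r)⌉ = ⌈8.239⌉ = 9 payments; the last is £24.15.
Total paid = 8·£100.00 + £24.15 = £824.15.
Total interest = total paid − principal = £824.15 − £738.51 = £85.64.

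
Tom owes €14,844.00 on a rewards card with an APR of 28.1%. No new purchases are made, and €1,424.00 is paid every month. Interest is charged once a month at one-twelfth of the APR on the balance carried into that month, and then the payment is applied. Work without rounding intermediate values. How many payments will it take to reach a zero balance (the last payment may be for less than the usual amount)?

13 payments

Monthly rate r = 28.1%/12 = 2.34167% = 0.0234167.
Recurrence: B ← B·(1+r) − €1,424.00.
Month 1: interest €347.60; balance after payment €13,767.60.
Month 2: interest €322.39; balance after payment €12,665.99.
Closed form: n = −ln(1 − rB₀/P)/ln(1+r) = −ln(0.7559)/ln(1.02342) ≈ 12.090, so the balance reaches zero during payment 13.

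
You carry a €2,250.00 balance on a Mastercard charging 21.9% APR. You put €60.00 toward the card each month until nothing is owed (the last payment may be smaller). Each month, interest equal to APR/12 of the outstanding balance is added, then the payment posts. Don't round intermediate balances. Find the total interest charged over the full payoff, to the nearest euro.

Monthly rate r = 21.9%/12 = 1.825% = 0.01825.
Payoff takes n = ⌈−ln(1 − rB₀/P)/ln(1+r)⌉ = ⌈63.764⌉ = 64 payments; the last is €45.93.
Total paid = 63·€60.00 + €45.93 = €3,825.93.
Total interest = total paid − principal = €3,825.93 − €2,250.00 = €1,575.93.

€1,576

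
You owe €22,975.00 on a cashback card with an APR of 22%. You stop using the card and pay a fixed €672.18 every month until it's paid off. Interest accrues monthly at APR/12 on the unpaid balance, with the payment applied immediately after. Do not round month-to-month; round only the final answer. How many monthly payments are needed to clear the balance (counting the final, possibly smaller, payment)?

Monthly rate r = 22%/12 = 1.83333% = 0.0183333.
Recurrence: B ← B·(1+r) − €672.18.
Month 1: interest €421.21; balance after payment €22,724.03.
Month 2: interest €416.61; balance after payment €22,468.46.
Closed form: n = −ln(1 − rB₀/P)/ln(1+r) = −ln(0.37337)/ln(1.01833) ≈ 54.229, so the balance reaches zero during payment 55.

55 payments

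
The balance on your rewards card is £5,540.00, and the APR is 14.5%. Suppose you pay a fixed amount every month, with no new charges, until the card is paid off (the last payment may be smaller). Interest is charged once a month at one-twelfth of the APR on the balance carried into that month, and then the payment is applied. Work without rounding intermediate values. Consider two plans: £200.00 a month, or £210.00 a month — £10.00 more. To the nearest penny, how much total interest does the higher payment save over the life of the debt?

£74.66

Monthly rate r = 14.5%/12 = 1.20833% = 0.0120833.
At £200.00/mo: n = ⌈−ln(1 − rB₀/P)/ln(1+r)⌉ = 34 payments (last £186.07); total interest = total paid − £5,540.00 = £1,246.07.
At £210.00/mo: 32 payments (last £201.41); total interest £1,171.41.
Interest saved = £1,246.07 − £1,171.41 = £74.66.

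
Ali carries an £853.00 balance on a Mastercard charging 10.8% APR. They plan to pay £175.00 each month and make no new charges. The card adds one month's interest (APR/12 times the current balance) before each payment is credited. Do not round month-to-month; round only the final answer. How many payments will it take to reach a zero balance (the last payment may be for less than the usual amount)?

Monthly rate r = 10.8%/12 = 0.9% = 0.009.
Recurrence: B ← B·(1+r) − £175.00.
Month 1: interest £7.68; balance after payment £685.68.
Month 2: interest £6.17; balance after payment £516.85.
Month 3: interest £4.65; balance after payment £346.50.
Month 4: interest £3.12; balance after payment £174.62.
Month 5: interest £1.57; balance after payment £1.19.
Month 6: interest £0.01; balance after payment £0.00.

6 payments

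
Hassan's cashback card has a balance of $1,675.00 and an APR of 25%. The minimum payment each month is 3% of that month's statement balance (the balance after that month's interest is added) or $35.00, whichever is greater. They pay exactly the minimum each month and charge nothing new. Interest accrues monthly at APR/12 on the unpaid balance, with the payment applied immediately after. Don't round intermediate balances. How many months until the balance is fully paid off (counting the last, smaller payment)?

95 months

Monthly rate r = 25%/12 = 2.08333% = 0.0208333.
While 3% of the post-interest balance exceeds $35.00, each month B ← (B·(1+r))·(1 − 0.03), i.e. B shrinks by the factor (1+r)·0.97 = 0.99021.
This holds for months 1–39. Entering month 40 the balance is $1,141.17; 3% of the post-interest balance is now below $35.00, so the flat $35.00 minimum applies from here.
From month 40 a fixed $35.00 at rate r clears $1,141.17 in 56 more payments. Total: 39 + 56 = 95 months.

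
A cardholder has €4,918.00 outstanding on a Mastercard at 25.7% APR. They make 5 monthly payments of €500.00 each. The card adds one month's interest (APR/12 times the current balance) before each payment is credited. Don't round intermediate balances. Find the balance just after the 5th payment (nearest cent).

€2,858.28

Monthly rate r = 25.7%/12 = 2.14167% = 0.0214167.
Each month: B ← B·(1+r) − €500.00.
Month 1: interest €105.33; balance after payment €4,523.33.
Month 2: interest €96.87; balance after payment €4,120.20.
Month 3: interest €88.24; balance after payment €3,708.44.
Month 4: interest €79.42; balance after payment €3,287.87.
Month 5: interest €70.42; balance after payment €2,858.28.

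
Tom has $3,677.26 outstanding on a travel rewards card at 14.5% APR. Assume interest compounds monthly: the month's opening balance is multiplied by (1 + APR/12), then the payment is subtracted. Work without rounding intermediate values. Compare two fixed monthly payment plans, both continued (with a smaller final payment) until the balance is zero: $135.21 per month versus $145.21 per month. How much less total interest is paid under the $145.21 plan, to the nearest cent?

$69.00

Monthly rate r = 14.5%/12 = 1.20833% = 0.0120833.
At $135.21/mo: n = ⌈−ln(1 − rB₀/P)/ln(1+r)⌉ = 34 payments (last $23.41); total interest = total paid − $3,677.26 = $808.08.
At $145.21/mo: 31 payments (last $60.04); total interest $739.08.
Interest saved = $808.08 − $739.08 = $69.00.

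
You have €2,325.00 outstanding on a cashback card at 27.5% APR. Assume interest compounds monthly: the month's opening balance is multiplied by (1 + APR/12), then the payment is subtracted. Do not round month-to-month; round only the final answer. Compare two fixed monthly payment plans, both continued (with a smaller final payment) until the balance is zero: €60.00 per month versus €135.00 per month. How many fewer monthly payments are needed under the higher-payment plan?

Monthly rate r = 27.5%/12 = 2.29167% = 0.0229167.
At €60.00/mo: n = ⌈−ln(1 − rB₀/P)/ln(1+r)⌉ = 97 payments (last €37.95); total interest = total paid − €2,325.00 = €3,472.95.
At €135.00/mo: 23 payments (last €21.14); total interest €666.14.
Payments saved = 97 − 23 = 74.

74 fewer payments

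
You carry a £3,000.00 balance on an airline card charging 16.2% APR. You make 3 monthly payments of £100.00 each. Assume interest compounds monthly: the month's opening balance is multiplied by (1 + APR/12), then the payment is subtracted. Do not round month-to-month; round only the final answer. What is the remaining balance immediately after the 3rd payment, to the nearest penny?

£2,819.08

Monthly rate r = 16.2%/12 = 1.35% = 0.0135.
Each month: B ← B·(1+r) − £100.00.
Month 1: interest £40.50; balance after payment £2,940.50.
Month 2: interest £39.70; balance after payment £2,880.20.
Month 3: interest £38.88; balance after payment £2,819.08.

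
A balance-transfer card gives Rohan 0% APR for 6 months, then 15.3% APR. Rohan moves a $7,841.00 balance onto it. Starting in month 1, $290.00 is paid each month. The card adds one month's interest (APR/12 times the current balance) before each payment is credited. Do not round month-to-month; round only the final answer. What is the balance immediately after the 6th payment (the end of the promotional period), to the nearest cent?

Promo months 1–6 at r₀ = 0%/12 = 0; months 7+ at r₁ = 15.3%/12 = 0.01275.
After month 6 (no interest yet): B = $7,841.00 − 6·$290.00 = $6,101.00.

$6,101.00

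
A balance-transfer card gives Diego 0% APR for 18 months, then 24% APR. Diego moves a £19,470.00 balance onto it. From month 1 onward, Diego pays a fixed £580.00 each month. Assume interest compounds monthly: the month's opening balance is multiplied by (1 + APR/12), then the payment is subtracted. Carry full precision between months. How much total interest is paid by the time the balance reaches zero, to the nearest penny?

£1,897.48

Promo months 1–18 at r₀ = 0%/12 = 0; months 19+ at r₁ = 24%/12 = 0.02.
After month 18 (no interest yet): B = £19,470.00 − 18·£580.00 = £9,030.00.
Then at r₁ with £580.00/mo: n₂ = −ln(1 − r₁·B/P)/ln(1+r₁) ≈ 18.84 → 19 more payments.
Total paid = 36·£580.00 + £487.48 = £21,367.48; interest = £21,367.48 − £19,470.00 = £1,897.48.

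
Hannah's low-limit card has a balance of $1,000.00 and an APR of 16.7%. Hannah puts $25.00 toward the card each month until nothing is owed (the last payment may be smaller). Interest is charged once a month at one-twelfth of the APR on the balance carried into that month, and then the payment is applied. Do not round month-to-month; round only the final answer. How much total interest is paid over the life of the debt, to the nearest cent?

Monthly rate r = 16.7%/12 = 1.39167% = 0.0139167.
Payoff takes n = ⌈−ln(1 − rB₀/P)/ln(1+r)⌉ = ⌈58.856⌉ = 59 payments; the last is $21.42.
Total paid = 58·$25.00 + $21.42 = $1,471.42.
Total interest = total paid − principal = $1,471.42 − $1,000.00 = $471.42.

$471.42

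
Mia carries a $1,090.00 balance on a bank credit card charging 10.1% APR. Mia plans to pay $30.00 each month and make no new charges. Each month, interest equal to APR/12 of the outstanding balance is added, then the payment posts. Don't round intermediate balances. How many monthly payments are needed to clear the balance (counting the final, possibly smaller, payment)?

44 months

Monthly rate r = 10.1%/12 = 0.841667% = 0.00841667.
Recurrence: B ← B·(1+r) − $30.00.
Month 1: interest $9.17; balance after payment $1,069.17.
Month 2: interest $9.00; balance after payment $1,048.17.
Closed form: n = −ln(1 − rB₀/P)/ln(1+r) = −ln(0.69419)/ln(1.00842) ≈ 43.549, so the balance reaches zero during payment 44.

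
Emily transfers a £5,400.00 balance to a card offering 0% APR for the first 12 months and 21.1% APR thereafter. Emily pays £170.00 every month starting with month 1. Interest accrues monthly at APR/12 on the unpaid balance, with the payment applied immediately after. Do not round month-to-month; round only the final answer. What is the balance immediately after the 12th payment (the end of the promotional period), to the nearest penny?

£3,360.00

Promo months 1–12 at r₀ = 0%/12 = 0; months 13+ at r₁ = 21.1%/12 = 0.0175833.
After month 12 (no interest yet): B = £5,400.00 − 12·£170.00 = £3,360.00.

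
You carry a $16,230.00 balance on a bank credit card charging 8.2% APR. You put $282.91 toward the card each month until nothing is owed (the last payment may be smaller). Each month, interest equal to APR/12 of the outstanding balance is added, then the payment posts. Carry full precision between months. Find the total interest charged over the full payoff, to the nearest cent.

Monthly rate r = 8.2%/12 = 0.683333% = 0.00683333.
Payoff takes n = ⌈−ln(1 − rB₀/P)/ln(1+r)⌉ = ⌈73.069⌉ = 74 payments; the last is $19.53.
Total paid = 73·$282.91 + $19.53 = $20,671.96.
Total interest = total paid − principal = $20,671.96 − $16,230.00 = $4,441.96.

$4,441.96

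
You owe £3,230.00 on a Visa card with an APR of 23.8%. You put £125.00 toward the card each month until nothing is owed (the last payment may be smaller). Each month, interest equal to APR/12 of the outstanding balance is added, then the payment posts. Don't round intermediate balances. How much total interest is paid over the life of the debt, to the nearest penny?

Monthly rate r = 23.8%/12 = 1.98333% = 0.0198333.
Payoff takes n = ⌈−ln(1 − rB₀/P)/ln(1+r)⌉ = ⌈36.582⌉ = 37 payments; the last is £73.11.
Total paid = 36·£125.00 + £73.11 = £4,573.11.
Total interest = total paid − principal = £4,573.11 − £3,230.00 = £1,343.11.

£1,343.11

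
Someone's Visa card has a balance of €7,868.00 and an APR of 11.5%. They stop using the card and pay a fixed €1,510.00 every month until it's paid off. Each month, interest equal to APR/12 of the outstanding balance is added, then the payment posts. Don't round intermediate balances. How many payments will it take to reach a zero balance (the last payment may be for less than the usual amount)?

6 months

Monthly rate r = 11.5%/12 = 0.958333% = 0.00958333.
Recurrence: B ← B·(1+r) − €1,510.00.
Month 1: interest €75.40; balance after payment €6,433.40.
Month 2: interest €61.65; balance after payment €4,985.06.
Month 3: interest €47.77; balance after payment €3,522.83.
Month 4: interest €33.76; balance after payment €2,046.59.
Month 5: interest €19.61; balance after payment €556.20.
Month 6: interest €5.33; balance after payment €0.00.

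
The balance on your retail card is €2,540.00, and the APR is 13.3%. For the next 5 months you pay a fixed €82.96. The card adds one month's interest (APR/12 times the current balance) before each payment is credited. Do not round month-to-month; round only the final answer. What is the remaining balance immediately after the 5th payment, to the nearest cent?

Monthly rate r = 13.3%/12 = 1.10833% = 0.0110833.
Each month: B ← B·(1+r) − €82.96.
Month 1: interest €28.15; balance after payment €2,485.19.
Month 2: interest €27.54; balance after payment €2,429.78.
Month 3: interest €26.93; balance after payment €2,373.75.
Month 4: interest €26.31; balance after payment €2,317.09.
Month 5: interest €25.68; balance after payment €2,259.82.

€2,259.82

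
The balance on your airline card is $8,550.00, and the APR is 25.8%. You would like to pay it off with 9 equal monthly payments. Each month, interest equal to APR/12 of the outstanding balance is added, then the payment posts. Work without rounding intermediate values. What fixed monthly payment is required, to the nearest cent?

$1,055.02

Monthly rate r = 25.8%/12 = 2.15% = 0.0215.
Level-payment amortization: P = B₀·r / (1 − (1+r)^(−n)) = 8550.00·0.0215 / (1 − 1.0215^(−9)).
Denominator 1 − (1+r)^(−9) = 0.174238442.
P = 183.825 / 0.174238442 ≈ 1055.02.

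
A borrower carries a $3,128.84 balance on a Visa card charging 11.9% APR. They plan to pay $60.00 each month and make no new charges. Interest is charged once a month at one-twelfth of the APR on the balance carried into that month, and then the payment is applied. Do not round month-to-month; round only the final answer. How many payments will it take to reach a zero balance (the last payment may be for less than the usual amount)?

74 payments

Monthly rate r = 11.9%/12 = 0.991667% = 0.00991667.
Recurrence: B ← B·(1+r) − $60.00.
Month 1: interest $31.03; balance after payment $3,099.87.
Month 2: interest $30.74; balance after payment $3,070.61.
Closed form: n = −ln(1 − rB₀/P)/ln(1+r) = −ln(0.48287)/ln(1.00992) ≈ 73.775, so the balance reaches zero during payment 74.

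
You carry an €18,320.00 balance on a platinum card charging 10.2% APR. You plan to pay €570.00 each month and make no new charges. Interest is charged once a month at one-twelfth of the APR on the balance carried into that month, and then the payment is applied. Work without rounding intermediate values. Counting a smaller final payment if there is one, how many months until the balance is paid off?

38 months

Monthly rate r = 10.2%/12 = 0.85% = 0.0085.
Recurrence: B ← B·(1+r) − €570.00.
Month 1: interest €155.72; balance after payment €17,905.72.
Month 2: interest €152.20; balance after payment €17,487.92.
Closed form: n = −ln(1 − rB₀/P)/ln(1+r) = −ln(0.72681)/ln(1.0085) ≈ 37.700, so the balance reaches zero during payment 38.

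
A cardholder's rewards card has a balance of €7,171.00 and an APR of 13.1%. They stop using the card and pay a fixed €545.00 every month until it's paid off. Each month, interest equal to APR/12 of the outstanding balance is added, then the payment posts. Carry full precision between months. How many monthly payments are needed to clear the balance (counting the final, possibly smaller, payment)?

15 payments

Monthly rate r = 13.1%/12 = 1.09167% = 0.0109167.
Recurrence: B ← B·(1+r) − €545.00.
Month 1: interest €78.28; balance after payment €6,704.28.
Month 2: interest €73.19; balance after payment €6,232.47.
Closed form: n = −ln(1 − rB₀/P)/ln(1+r) = −ln(0.85636)/ln(1.01092) ≈ 14.282, so the balance reaches zero during payment 15.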